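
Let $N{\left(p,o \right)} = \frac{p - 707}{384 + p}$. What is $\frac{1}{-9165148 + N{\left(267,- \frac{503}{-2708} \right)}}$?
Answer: $- \frac{651}{5966511788} \approx -1.0911 \cdot 10^{-7}$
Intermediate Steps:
$N{\left(p,o \right)} = \frac{-707 + p}{384 + p}$
$\frac{1}{-9165148 + N{\left(267,- \frac{503}{-2708} \right)}} = \frac{1}{-9165148 + \frac{-707 + 267}{384 + 267}} = \frac{1}{-9165148 + \frac{1}{651} \left(-440\right)} = \frac{1}{-9165148 - \frac{440}{651}} = \frac{1}{- \frac{5966511788}{651}} = - \frac{651}{5966511788}$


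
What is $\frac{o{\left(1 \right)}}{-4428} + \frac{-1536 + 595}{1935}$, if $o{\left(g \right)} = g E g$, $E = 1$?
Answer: $- \frac{463187}{952020} \approx -0.48653$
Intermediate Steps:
$o{\left(g \right)} = g^{2}$ ($o{\left(g \right)} = g 1 g = g g = g^{2}$)
$\frac{o{\left(1 \right)}}{-4428} + \frac{-1536 + 595}{1935} = \frac{1^{2}}{-4428} + \frac{-1536 + 595}{1935} = 1 \left(- \frac{1}{4428}\right) - \frac{941}{1935} = - \frac{1}{4428} - \frac{941}{1935} = - \frac{463187}{952020}$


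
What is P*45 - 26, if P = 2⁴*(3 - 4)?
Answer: -746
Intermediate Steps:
P = -16 (P = 16*(-1) = -16)
P*45 - 26 = -16*45 - 26 = -720 - 26 = -746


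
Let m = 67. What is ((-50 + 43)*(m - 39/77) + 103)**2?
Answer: 15896169/121 ≈ 1.3137e+5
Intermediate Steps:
((-50 + 43)*(m - 39/77) + 103)**2 = ((-50 + 43)*(67 - 39/77) + 103)**2 = (-7*(67 - 39*1/77) + 103)**2 = (-7*(67 - 39/77) + 103)**2 = (-7*5120/77 + 103)**2 = (-5120/11 + 103)**2 = (-3987/11)**2 = 15896169/121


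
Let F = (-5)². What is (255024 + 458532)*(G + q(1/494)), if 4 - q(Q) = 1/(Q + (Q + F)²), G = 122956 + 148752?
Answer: 29576210515357503024/152547695 ≈ 1.9388e+11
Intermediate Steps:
F = 25
G = 271708
q(Q) = 4 - 1/(Q + (25 + Q)²) (q(Q) = 4 - 1/(Q + (Q + 25)²) = 4 - 1/(Q + (25 + Q)²))
(255024 + 458532)*(G + q(1/494)) = (255024 + 458532)*(271708 + (-1 + 4/494 + 4*(25 + 1/494)²)/(1/494 + (25 + 1/494)²)) = 713556*(271708 + (-1 + 4*(1/494) + 4*(25 + 1/494)²)/(1/494 + (25 + 1/494)²)) = 713556*(271708 + (-1 + 2/247 + 4*(12351/494)²)/(1/494 + (12351/494)²)) = 713556*(271708 + (-1 + 2/247 + 4*(152547201/244036))/(1/494 + 152547201/244036)) = 713556*(271708 + (-1 + 2/247 + 152547201/61009)/(152547695/244036)) = 713556*(271708 + (244036/152547695)*(152486686/61009)) = 713556*(271708 + 609946744/152547695) = 713556*(41449039059804/152547695) = 29576210515357503024/152547695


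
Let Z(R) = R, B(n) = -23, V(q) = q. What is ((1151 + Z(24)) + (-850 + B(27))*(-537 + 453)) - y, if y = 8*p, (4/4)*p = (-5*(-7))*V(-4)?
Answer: 75627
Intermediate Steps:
p = -140 (p = -5*(-7)*(-4) = 35*(-4) = -140)
y = -1120 (y = 8*(-140) = -1120)
((1151 + Z(24)) + (-850 + B(27))*(-537 + 453)) - y = ((1151 + 24) + (-850 - 23)*(-537 + 453)) - 1*(-1120) = (1175 - 873*(-84)) + 1120 = (1175 + 73332) + 1120 = 74507 + 1120 = 75627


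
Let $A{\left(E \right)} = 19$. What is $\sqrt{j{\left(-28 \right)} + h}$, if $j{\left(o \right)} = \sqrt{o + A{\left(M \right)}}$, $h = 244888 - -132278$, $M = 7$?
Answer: $\sqrt{377166 + 3 i} \approx 614.14 + 0.002 i$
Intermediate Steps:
$h = 377166$ ($h = 244888 + 132278 = 377166$)
$j{\left(o \right)} = \sqrt{19 + o}$ ($j{\left(o \right)} = \sqrt{o + 19} = \sqrt{19 + o}$)
$\sqrt{j{\left(-28 \right)} + h} = \sqrt{\sqrt{19 - 28} + 377166} = \sqrt{\sqrt{-9} + 377166} = \sqrt{3 i + 377166} = \sqrt{377166 + 3 i}$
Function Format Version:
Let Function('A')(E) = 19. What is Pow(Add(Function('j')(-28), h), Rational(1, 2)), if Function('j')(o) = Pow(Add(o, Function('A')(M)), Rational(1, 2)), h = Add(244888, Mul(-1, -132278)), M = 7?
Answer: Pow(Add(377166, Mul(3, I)), Rational(1, 2)) ≈ Add(614.14, Mul(0.002, I))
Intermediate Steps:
h = 377166 (h = Add(244888, 132278) = 377166)
Function('j')(o) = Pow(Add(19, o), Rational(1, 2)) (Function('j')(o) = Pow(Add(o, 19), Rational(1, 2)) = Pow(Add(19, o), Rational(1, 2)))
Pow(Add(Function('j')(-28), h), Rational(1, 2)) = Pow(Add(Pow(Add(19, -28), Rational(1, 2)), 377166), Rational(1, 2)) = Pow(Add(Pow(-9, Rational(1, 2)), 377166), Rational(1, 2)) = Pow(Add(Mul(3, I), 377166), Rational(1, 2)) = Pow(Add(377166, Mul(3, I)), Rational(1, 2))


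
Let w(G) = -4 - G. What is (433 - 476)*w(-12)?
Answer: -344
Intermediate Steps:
(433 - 476)*w(-12) = (433 - 476)*(-4 - 1*(-12)) = -43*(-4 + 12) = -43*8 = -344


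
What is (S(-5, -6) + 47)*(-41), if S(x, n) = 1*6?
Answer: -2173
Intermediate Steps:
S(x, n) = 6
(S(-5, -6) + 47)*(-41) = (6 + 47)*(-41) = 53*(-41) = -2173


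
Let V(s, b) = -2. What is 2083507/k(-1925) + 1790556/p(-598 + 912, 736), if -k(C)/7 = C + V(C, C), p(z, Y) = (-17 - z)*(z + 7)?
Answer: 65740630791/477739913 ≈ 137.61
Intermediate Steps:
p(z, Y) = (-17 - z)*(7 + z)
k(C) = 14 - 7*C (k(C) = -7*(C - 2) = -7*(-2 + C) = 14 - 7*C)
2083507/k(-1925) + 1790556/p(-598 + 912, 736) = 2083507/(14 - 7*(-1925)) + 1790556/(-119 - (-598 + 912)**2 - 24*(-598 + 912)) = 2083507/(14 + 13475) + 1790556/(-119 - 1*314**2 - 24*314) = 2083507/13489 + 1790556/(-119 - 1*98596 - 7536) = 2083507*(1/13489) + 1790556/(-119 - 98596 - 7536) = 2083507/13489 + 1790556/(-106251) = 2083507/13489 + 1790556*(-1/106251) = 2083507/13489 - 596852/35417 = 65740630791/477739913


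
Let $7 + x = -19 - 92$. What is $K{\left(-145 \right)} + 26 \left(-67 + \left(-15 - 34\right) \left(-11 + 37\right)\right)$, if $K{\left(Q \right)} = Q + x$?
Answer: $-35129$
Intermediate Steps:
$x = -118$ ($x = -7 - 111 = -118$)
$K{\left(Q \right)} = -118 + Q$ ($K{\left(Q \right)} = Q - 118 = -118 + Q$)
$K{\left(-145 \right)} + 26 \left(-67 + \left(-15 - 34\right) \left(-11 + 37\right)\right) = \left(-118 - 145\right) + 26 \left(-67 + \left(-15 - 34\right) \left(-11 + 37\right)\right) = -263 + 26 \left(-67 - 1274\right) = -263 + 26 \left(-1341\right) = -263 - 34866 = -35129$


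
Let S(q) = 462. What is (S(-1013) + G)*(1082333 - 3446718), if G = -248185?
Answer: 585712545355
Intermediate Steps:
(S(-1013) + G)*(1082333 - 3446718) = (462 - 248185)*(1082333 - 3446718) = -247723*(-2364385) = 585712545355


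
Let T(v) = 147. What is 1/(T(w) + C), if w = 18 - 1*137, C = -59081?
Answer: -1/58934 ≈ -1.6968e-5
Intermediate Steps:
w = -119 (w = 18 - 137 = -119)
1/(T(w) + C) = 1/(147 - 59081) = 1/(-58934) = -1/58934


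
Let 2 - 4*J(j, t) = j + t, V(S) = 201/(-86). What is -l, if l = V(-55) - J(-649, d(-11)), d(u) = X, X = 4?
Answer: 28223/172 ≈ 164.09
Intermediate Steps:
d(u) = 4
V(S) = -201/86 (V(S) = 201*(-1/86) = -201/86)
J(j, t) = ½ - j/4 - t/4 (J(j, t) = ½ - (j + t)/4 = ½ + (-j/4 - t/4) = ½ - j/4 - t/4)
l = -28223/172 (l = -201/86 - (½ - ¼*(-649) - ¼*4) = -201/86 - (½ + 649/4 - 1) = -201/86 - 1*647/4 = -201/86 - 647/4 = -28223/172 ≈ -164.09)
-l = -1*(-28223/172) = 28223/172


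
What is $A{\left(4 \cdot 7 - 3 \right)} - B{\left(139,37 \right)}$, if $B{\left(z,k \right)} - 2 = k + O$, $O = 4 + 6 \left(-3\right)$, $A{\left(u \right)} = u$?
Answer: $0$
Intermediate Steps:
$O = -14$ ($O = 4 - 18 = -14$)
$B{\left(z,k \right)} = -12 + k$ ($B{\left(z,k \right)} = 2 + \left(k - 14\right) = 2 + \left(-14 + k\right) = -12 + k$)
$A{\left(4 \cdot 7 - 3 \right)} - B{\left(139,37 \right)} = \left(4 \cdot 7 - 3\right) - \left(-12 + 37\right) = \left(28 - 3\right) - 25 = 25 - 25 = 0$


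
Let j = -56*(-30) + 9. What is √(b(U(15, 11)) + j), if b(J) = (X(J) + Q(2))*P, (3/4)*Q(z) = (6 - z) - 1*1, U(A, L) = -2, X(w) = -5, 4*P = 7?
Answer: √6749/2 ≈ 41.076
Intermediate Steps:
P = 7/4 (P = (¼)*7 = 7/4 ≈ 1.7500)
Q(z) = 20/3 - 4*z/3 (Q(z) = 4*((6 - z) - 1*1)/3 = 4*((6 - z) - 1)/3 = 4*(5 - z)/3 = 20/3 - 4*z/3)
j = 1689 (j = 1680 + 9 = 1689)
b(J) = -7/4 (b(J) = (-5 + (20/3 - 4/3*2))*(7/4) = (-5 + (20/3 - 8/3))*(7/4) = (-5 + 4)*(7/4) = -1*7/4 = -7/4)
√(b(U(15, 11)) + j) = √(-7/4 + 1689) = √(6749/4) = √6749/2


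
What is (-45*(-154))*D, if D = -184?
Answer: -1275120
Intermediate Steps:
(-45*(-154))*D = -45*(-154)*(-184) = 6930*(-184) = -1275120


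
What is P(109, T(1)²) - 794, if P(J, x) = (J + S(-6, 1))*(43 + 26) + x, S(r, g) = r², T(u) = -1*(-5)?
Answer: 9236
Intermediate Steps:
T(u) = 5
P(J, x) = 2484 + x + 69*J (P(J, x) = (J + (-6)²)*(43 + 26) + x = (J + 36)*69 + x = (36 + J)*69 + x = (2484 + 69*J) + x = 2484 + x + 69*J)
P(109, T(1)²) - 794 = (2484 + 5² + 69*109) - 794 = (2484 + 25 + 7521) - 794 = 10030 - 794 = 9236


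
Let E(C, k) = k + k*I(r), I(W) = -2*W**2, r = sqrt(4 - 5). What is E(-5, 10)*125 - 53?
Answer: 3697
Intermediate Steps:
r = I (r = sqrt(-1) = I ≈ 1.0*I)
E(C, k) = 3*k (E(C, k) = k + k*(-2*I**2) = k + k*(-2*(-1)) = k + k*2 = k + 2*k = 3*k)
E(-5, 10)*125 - 53 = (3*10)*125 - 53 = 30*125 - 53 = 3750 - 53 = 3697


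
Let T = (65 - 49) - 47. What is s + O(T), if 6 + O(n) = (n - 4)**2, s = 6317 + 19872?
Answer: 27408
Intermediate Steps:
T = -31 (T = 16 - 47 = -31)
s = 26189
O(n) = -6 + (-4 + n)**2 (O(n) = -6 + (n - 4)**2 = -6 + (-4 + n)**2)
s + O(T) = 26189 + (-6 + (-4 - 31)**2) = 26189 + (-6 + (-35)**2) = 26189 + (-6 + 1225) = 26189 + 1219 = 27408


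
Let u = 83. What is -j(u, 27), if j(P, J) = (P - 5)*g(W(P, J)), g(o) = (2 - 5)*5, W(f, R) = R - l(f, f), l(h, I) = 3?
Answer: 1170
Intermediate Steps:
W(f, R) = -3 + R (W(f, R) = R - 1*3 = R - 3 = -3 + R)
g(o) = -15 (g(o) = -3*5 = -15)
j(P, J) = 75 - 15*P (j(P, J) = (P - 5)*(-15) = (-5 + P)*(-15) = 75 - 15*P)
-j(u, 27) = -(75 - 15*83) = -(75 - 1245) = -1*(-1170) = 1170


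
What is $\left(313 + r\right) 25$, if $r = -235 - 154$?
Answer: $-1900$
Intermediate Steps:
$r = -389$
$\left(313 + r\right) 25 = \left(313 - 389\right) 25 = \left(-76\right) 25 = -1900$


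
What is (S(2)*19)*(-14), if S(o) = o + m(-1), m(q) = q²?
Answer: -798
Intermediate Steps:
S(o) = 1 + o (S(o) = o + (-1)² = o + 1 = 1 + o)
(S(2)*19)*(-14) = ((1 + 2)*19)*(-14) = (3*19)*(-14) = 57*(-14) = -798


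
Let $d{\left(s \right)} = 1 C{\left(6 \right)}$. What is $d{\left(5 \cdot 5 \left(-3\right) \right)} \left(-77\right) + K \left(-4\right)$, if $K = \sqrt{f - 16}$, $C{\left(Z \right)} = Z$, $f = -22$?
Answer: $-462 - 4 i \sqrt{38} \approx -462.0 - 24.658 i$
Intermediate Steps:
$d{\left(s \right)} = 6$ ($d{\left(s \right)} = 1 \cdot 6 = 6$)
$K = i \sqrt{38}$ ($K = \sqrt{-22 - 16} = \sqrt{-38} = i \sqrt{38} \approx 6.1644 i$)
$d{\left(5 \cdot 5 \left(-3\right) \right)} \left(-77\right) + K \left(-4\right) = 6 \left(-77\right) + i \sqrt{38} \left(-4\right) = -462 - 4 i \sqrt{38}$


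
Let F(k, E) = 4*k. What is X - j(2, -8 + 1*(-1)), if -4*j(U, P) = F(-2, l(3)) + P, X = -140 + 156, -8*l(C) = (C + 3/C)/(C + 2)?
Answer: 47/4 ≈ 11.750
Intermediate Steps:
l(C) = -(C + 3/C)/(8*(2 + C)) (l(C) = -(C + 3/C)/(8*(C + 2)) = -(C + 3/C)/(8*(2 + C)))
X = 16
j(U, P) = 2 - P/4 (j(U, P) = -(4*(-2) + P)/4 = -(-8 + P)/4 = 2 - P/4)
X - j(2, -8 + 1*(-1)) = 16 - (2 - (-8 + 1*(-1))/4) = 16 - (2 - (-8 - 1)/4) = 16 - (2 - ¼*(-9)) = 16 - (2 + 9/4) = 16 - 1*17/4 = 16 - 17/4 = 47/4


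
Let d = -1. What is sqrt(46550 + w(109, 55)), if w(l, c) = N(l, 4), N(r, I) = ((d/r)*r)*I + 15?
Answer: sqrt(46561) ≈ 215.78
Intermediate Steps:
N(r, I) = 15 - I (N(r, I) = ((-1/r)*r)*I + 15 = -I + 15 = 15 - I)
w(l, c) = 11 (w(l, c) = 15 - 1*4 = 15 - 4 = 11)
sqrt(46550 + w(109, 55)) = sqrt(46550 + 11) = sqrt(46561)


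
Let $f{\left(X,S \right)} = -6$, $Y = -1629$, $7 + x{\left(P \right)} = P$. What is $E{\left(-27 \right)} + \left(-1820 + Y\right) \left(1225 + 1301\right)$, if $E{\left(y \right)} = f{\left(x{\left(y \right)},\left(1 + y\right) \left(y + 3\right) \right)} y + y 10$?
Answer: $-8712282$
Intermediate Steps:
$x{\left(P \right)} = -7 + P$
$E{\left(y \right)} = 4 y$ ($E{\left(y \right)} = - 6 y + y 10 = - 6 y + 10 y = 4 y$)
$E{\left(-27 \right)} + \left(-1820 + Y\right) \left(1225 + 1301\right) = 4 \left(-27\right) + \left(-1820 - 1629\right) \left(1225 + 1301\right) = -108 - 8712174 = -8712282$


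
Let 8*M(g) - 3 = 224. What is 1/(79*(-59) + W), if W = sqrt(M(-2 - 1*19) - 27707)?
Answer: -37288/174020797 - 2*I*sqrt(442858)/174020797 ≈ -0.00021427 - 7.6482e-6*I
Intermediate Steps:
M(g) = 227/8 (M(g) = 3/8 + (1/8)*224 = 3/8 + 28 = 227/8)
W = I*sqrt(442858)/4 (W = sqrt(227/8 - 27707) = sqrt(-221429/8) = I*sqrt(442858)/4 ≈ 166.37*I)
1/(79*(-59) + W) = 1/(79*(-59) + I*sqrt(442858)/4) = 1/(-4661 + I*sqrt(442858)/4)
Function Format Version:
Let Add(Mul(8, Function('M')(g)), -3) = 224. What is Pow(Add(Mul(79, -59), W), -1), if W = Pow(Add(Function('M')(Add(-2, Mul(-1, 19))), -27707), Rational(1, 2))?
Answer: Add(Rational(-37288, 174020797), Mul(Rational(-2, 174020797), I, Pow(442858, Rational(1, 2)))) ≈ Add(-0.00021427, Mul(-7.6482e-6, I))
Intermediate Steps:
Function('M')(g) = Rational(227, 8) (Function('M')(g) = Add(Rational(3, 8), Mul(Rational(1, 8), 224)) = Add(Rational(3, 8), 28) = Rational(227, 8))
W = Mul(Rational(1, 4), I, Pow(442858, Rational(1, 2))) (W = Pow(Add(Rational(227, 8), -27707), Rational(1, 2)) = Pow(Rational(-221429, 8), Rational(1, 2)) = Mul(Rational(1, 4), I, Pow(442858, Rational(1, 2))) ≈ Mul(166.37, I))
Pow(Add(Mul(79, -59), W), -1) = Pow(Add(Mul(79, -59), Mul(Rational(1, 4), I, Pow(442858, Rational(1, 2)))), -1) = Pow(Add(-4661, Mul(Rational(1, 4), I, Pow(442858, Rational(1, 2)))), -1)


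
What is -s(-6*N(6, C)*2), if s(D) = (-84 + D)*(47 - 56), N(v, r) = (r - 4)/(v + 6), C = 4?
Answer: -756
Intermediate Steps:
N(v, r) = (-4 + r)/(6 + v)
s(D) = 756 - 9*D (s(D) = (-84 + D)*(-9) = 756 - 9*D)
-s(-6*N(6, C)*2) = -(756 - 9*(-6*(-4 + 4)/(6 + 6))*2) = -(756 - 9*(-6*0/12)*2) = -(756 - 9*(-0/2)*2) = -(756 - 9*(-6*0)*2) = -(756 - 0*2) = -(756 - 9*0) = -(756 + 0) = -1*756 = -756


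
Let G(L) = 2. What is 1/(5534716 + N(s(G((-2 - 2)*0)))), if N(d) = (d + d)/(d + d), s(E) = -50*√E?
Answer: 1/5534717 ≈ 1.8068e-7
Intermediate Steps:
N(d) = 1 (N(d) = (2*d)/((2*d)) = (2*d)*(1/(2*d)) = 1)
1/(5534716 + N(s(G((-2 - 2)*0)))) = 1/(5534716 + 1) = 1/5534717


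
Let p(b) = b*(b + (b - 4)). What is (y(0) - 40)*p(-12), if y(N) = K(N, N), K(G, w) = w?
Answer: -13440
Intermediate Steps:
y(N) = N
p(b) = b*(-4 + 2*b) (p(b) = b*(b + (-4 + b)) = b*(-4 + 2*b))
(y(0) - 40)*p(-12) = (0 - 40)*(2*(-12)*(-2 - 12)) = -80*(-12)*(-14) = -40*336 = -13440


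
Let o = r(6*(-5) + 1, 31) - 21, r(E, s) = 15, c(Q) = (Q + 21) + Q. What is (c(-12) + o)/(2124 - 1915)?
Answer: -9/209 ≈ -0.043062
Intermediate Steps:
c(Q) = 21 + 2*Q (c(Q) = (21 + Q) + Q = 21 + 2*Q)
o = -6 (o = 15 - 21 = -6)
(c(-12) + o)/(2124 - 1915) = ((21 + 2*(-12)) - 6)/(2124 - 1915) = ((21 - 24) - 6)/209 = (-3 - 6)*(1/209) = -9*1/209 = -9/209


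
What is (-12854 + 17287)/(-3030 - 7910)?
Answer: -4433/10940 ≈ -0.40521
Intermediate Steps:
(-12854 + 17287)/(-3030 - 7910) = 4433/(-10940) = 4433*(-1/10940) = -4433/10940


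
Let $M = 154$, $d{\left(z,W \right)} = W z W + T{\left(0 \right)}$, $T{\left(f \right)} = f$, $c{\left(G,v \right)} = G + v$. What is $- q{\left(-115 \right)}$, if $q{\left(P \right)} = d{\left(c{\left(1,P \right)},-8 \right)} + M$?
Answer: $7142$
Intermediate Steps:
$d{\left(z,W \right)} = z W^{2}$ ($d{\left(z,W \right)} = W z W + 0 = z W^{2} + 0 = z W^{2}$)
$q{\left(P \right)} = 218 + 64 P$ ($q{\left(P \right)} = \left(1 + P\right) \left(-8\right)^{2} + 154 = \left(1 + P\right) 64 + 154 = \left(64 + 64 P\right) + 154 = 218 + 64 P$)
$- q{\left(-115 \right)} = - (218 + 64 \left(-115\right)) = - (218 - 7360) = \left(-1\right) \left(-7142\right) = 7142$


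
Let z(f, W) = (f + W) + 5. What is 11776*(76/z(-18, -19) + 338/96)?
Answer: 40480/3 ≈ 13493.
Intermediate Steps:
z(f, W) = 5 + W + f (z(f, W) = (W + f) + 5 = 5 + W + f)
11776*(76/z(-18, -19) + 338/96) = 11776*(76/(5 - 19 - 18) + 338/96) = 11776*(76/(-32) + 338*(1/96)) = 11776*(76*(-1/32) + 169/48) = 11776*(-19/8 + 169/48) = 11776*(55/48) = 40480/3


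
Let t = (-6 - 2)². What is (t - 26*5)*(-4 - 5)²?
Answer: -5346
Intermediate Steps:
t = 64 (t = (-8)² = 64)
(t - 26*5)*(-4 - 5)² = (64 - 26*5)*(-4 - 5)² = (64 - 130)*(-9)² = -66*81 = -5346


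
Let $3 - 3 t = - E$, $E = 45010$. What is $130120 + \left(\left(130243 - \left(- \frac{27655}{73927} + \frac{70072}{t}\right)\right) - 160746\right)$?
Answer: $\frac{331478809368750}{3327676051} \approx 99613.0$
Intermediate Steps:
$t = \frac{45013}{3}$ ($t = 1 - \frac{\left(-1\right) 45010}{3} = 1 - - \frac{45010}{3} = 1 + \frac{45010}{3} = \frac{45013}{3} \approx 15004.0$)
$130120 + \left(\left(130243 - \left(- \frac{27655}{73927} + \frac{70072}{t}\right)\right) - 160746\right) = 130120 + \left(\left(130243 - \left(- \frac{27655}{73927} + \frac{210216}{45013}\right)\right) - 160746\right) = 130120 + \left(\left(130243 - \frac{14295803717}{3327676051}\right) - 160746\right) = 130120 + \left(\frac{433392216106676}{3327676051} - 160746\right) = 130120 - \frac{101518398387370}{3327676051} = \frac{331478809368750}{3327676051}$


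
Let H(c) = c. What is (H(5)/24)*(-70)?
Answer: -175/12 ≈ -14.583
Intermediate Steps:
(H(5)/24)*(-70) = (5/24)*(-70) = -175/12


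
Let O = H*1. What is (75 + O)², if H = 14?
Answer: 7921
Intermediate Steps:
O = 14 (O = 14*1 = 14)
(75 + O)² = (75 + 14)² = 89² = 7921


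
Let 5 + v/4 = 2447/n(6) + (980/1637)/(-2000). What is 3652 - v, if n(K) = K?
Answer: 250542997/122775 ≈ 2040.7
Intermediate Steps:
v = 197831303/122775 (v = -20 + 4*(2447/6 + (980/1637)/(-2000)) = -20 + 4*(2447*(⅙) + (980*(1/1637))*(-1/2000)) = -20 + 4*(2447/6 + (980/1637)*(-1/2000)) = -20 + 4*(2447/6 - 49/163700) = -20 + 4*(200286803/491100) = -20 + 200286803/122775 = 197831303/122775 ≈ 1611.3)
3652 - v = 3652 - 1*197831303/122775 = 3652 - 197831303/122775 = 250542997/122775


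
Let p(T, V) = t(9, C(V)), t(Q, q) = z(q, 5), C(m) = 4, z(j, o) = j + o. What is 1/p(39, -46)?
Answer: 1/9 ≈ 0.11111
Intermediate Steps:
t(Q, q) = 5 + q (t(Q, q) = q + 5 = 5 + q)
p(T, V) = 9 (p(T, V) = 5 + 4 = 9)
1/p(39, -46) = 1/9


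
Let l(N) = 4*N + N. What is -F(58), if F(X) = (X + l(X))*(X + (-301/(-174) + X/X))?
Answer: -21134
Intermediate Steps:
l(N) = 5*N
F(X) = 6*X*(475/174 + X) (F(X) = (X + 5*X)*(X + (-301/(-174) + X/X)) = (6*X)*(X + (-301*(-1/174) + 1)) = (6*X)*(X + (301/174 + 1)) = (6*X)*(X + 475/174) = (6*X)*(475/174 + X) = 6*X*(475/174 + X))
-F(58) = -58*(475 + 174*58)/29 = -58*(475 + 10092)/29 = -58*10567/29 = -1*21134 = -21134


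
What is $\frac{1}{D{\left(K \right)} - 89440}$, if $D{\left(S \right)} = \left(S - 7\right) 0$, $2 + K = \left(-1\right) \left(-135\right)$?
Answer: $- \frac{1}{89440} \approx -1.1181 \cdot 10^{-5}$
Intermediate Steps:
$K = 133$ ($K = -2 - -135 = -2 + 135 = 133$)
$D{\left(S \right)} = 0$ ($D{\left(S \right)} = \left(-7 + S\right) 0 = 0$)
$\frac{1}{D{\left(K \right)} - 89440} = \frac{1}{0 - 89440} = \frac{1}{-89440} = - \frac{1}{89440}$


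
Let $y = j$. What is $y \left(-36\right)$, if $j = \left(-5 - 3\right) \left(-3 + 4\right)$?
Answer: $288$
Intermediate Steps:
$j = -8$ ($j = \left(-8\right) 1 = -8$)
$y = -8$
$y \left(-36\right) = \left(-8\right) \left(-36\right) = 288$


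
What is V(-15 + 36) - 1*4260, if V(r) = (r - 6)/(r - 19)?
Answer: -8505/2 ≈ -4252.5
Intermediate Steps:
V(r) = (-6 + r)/(-19 + r)
V(-15 + 36) - 1*4260 = (-6 + (-15 + 36))/(-19 + (-15 + 36)) - 1*4260 = (-6 + 21)/(-19 + 21) - 4260 = 15/2 - 4260 = -8505/2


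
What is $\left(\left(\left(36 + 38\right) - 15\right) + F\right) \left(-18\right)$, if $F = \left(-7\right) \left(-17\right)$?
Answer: $-3204$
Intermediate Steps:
$F = 119$
$\left(\left(\left(36 + 38\right) - 15\right) + F\right) \left(-18\right) = \left(\left(\left(36 + 38\right) - 15\right) + 119\right) \left(-18\right) = \left(\left(74 - 15\right) + 119\right) \left(-18\right) = \left(59 + 119\right) \left(-18\right) = 178 \left(-18\right) = -3204$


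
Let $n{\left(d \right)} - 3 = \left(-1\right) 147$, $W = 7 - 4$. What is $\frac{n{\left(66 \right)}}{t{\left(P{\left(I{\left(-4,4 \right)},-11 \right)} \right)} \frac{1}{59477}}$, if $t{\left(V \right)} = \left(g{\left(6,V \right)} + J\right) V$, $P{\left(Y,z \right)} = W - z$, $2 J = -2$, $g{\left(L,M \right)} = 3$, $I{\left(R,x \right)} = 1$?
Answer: $- \frac{2141172}{7} \approx -3.0588 \cdot 10^{5}$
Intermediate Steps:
$W = 3$ ($W = 7 - 4 = 3$)
$J = -1$ ($J = \frac{1}{2} \left(-2\right) = -1$)
$n{\left(d \right)} = -144$ ($n{\left(d \right)} = 3 - 147 = -144$)
$P{\left(Y,z \right)} = 3 - z$
$t{\left(V \right)} = 2 V$ ($t{\left(V \right)} = \left(3 - 1\right) V = 2 V$)
$\frac{n{\left(66 \right)}}{t{\left(P{\left(I{\left(-4,4 \right)},-11 \right)} \right)} \frac{1}{59477}} = - \frac{144}{2 \left(3 - -11\right) \frac{1}{59477}} = - \frac{144}{2 \left(3 + 11\right) \frac{1}{59477}} = - \frac{144}{2 \cdot 14 \cdot \frac{1}{59477}} = - \frac{144}{28 \cdot \frac{1}{59477}} = - \frac{144}{\frac{28}{59477}} = \left(-144\right) \frac{59477}{28} = - \frac{2141172}{7}$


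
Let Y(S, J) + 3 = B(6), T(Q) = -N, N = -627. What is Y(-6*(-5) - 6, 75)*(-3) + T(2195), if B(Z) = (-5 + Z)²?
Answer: 633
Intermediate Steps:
T(Q) = 627 (T(Q) = -1*(-627) = 627)
Y(S, J) = -2 (Y(S, J) = -3 + (-5 + 6)² = -3 + 1² = -3 + 1 = -2)
Y(-6*(-5) - 6, 75)*(-3) + T(2195) = -2*(-3) + 627 = 6 + 627 = 633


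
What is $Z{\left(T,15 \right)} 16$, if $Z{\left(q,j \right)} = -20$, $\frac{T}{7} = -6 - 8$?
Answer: $-320$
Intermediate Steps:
$T = -98$ ($T = 7 \left(-6 - 8\right) = 7 \left(-14\right) = -98$)
$Z{\left(T,15 \right)} 16 = \left(-20\right) 16 = -320$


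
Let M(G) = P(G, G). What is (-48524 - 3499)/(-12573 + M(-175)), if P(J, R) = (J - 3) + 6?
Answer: 52023/12745 ≈ 4.0818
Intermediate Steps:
P(J, R) = 3 + J (P(J, R) = (-3 + J) + 6 = 3 + J)
M(G) = 3 + G
(-48524 - 3499)/(-12573 + M(-175)) = (-48524 - 3499)/(-12573 + (3 - 175)) = -52023/(-12573 - 172) = -52023/(-12745) = -52023*(-1/12745) = 52023/12745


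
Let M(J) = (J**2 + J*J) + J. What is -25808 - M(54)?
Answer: -31694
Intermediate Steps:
M(J) = J + 2*J**2 (M(J) = (J**2 + J**2) + J = 2*J**2 + J = J + 2*J**2)
-25808 - M(54) = -25808 - 54*(1 + 2*54) = -25808 - 54*(1 + 108) = -25808 - 54*109 = -25808 - 1*5886 = -25808 - 5886 = -31694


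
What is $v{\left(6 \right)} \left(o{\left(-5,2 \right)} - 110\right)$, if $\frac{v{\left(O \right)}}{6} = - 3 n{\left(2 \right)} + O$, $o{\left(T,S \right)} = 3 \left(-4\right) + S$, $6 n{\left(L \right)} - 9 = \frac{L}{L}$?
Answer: $-720$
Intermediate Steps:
$n{\left(L \right)} = \frac{5}{3}$ ($n{\left(L \right)} = \frac{3}{2} + \frac{L \frac{1}{L}}{6} = \frac{3}{2} + \frac{1}{6} \cdot 1 = \frac{3}{2} + \frac{1}{6} = \frac{5}{3}$)
$o{\left(T,S \right)} = -12 + S$
$v{\left(O \right)} = -30 + 6 O$ ($v{\left(O \right)} = 6 \left(\left(-3\right) \frac{5}{3} + O\right) = 6 \left(-5 + O\right) = -30 + 6 O$)
$v{\left(6 \right)} \left(o{\left(-5,2 \right)} - 110\right) = \left(-30 + 6 \cdot 6\right) \left(\left(-12 + 2\right) - 110\right) = \left(-30 + 36\right) \left(-10 - 110\right) = 6 \left(-120\right) = -720$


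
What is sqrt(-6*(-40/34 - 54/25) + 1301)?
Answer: sqrt(9544361)/85 ≈ 36.346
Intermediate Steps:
sqrt(-6*(-40/34 - 54/25) + 1301) = sqrt(-6*(-40*1/34 - 54*1/25) + 1301) = sqrt(-6*(-20/17 - 54/25) + 1301) = sqrt(-6*(-1418/425) + 1301) = sqrt(8508/425 + 1301) = sqrt(561433/425) = sqrt(9544361)/85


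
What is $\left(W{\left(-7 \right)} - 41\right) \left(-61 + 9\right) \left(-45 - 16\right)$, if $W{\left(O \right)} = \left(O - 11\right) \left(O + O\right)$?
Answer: $669292$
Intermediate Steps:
$W{\left(O \right)} = 2 O \left(-11 + O\right)$ ($W{\left(O \right)} = \left(-11 + O\right) 2 O = 2 O \left(-11 + O\right)$)
$\left(W{\left(-7 \right)} - 41\right) \left(-61 + 9\right) \left(-45 - 16\right) = \left(2 \left(-7\right) \left(-11 - 7\right) - 41\right) \left(-61 + 9\right) \left(-45 - 16\right) = \left(2 \left(-7\right) \left(-18\right) - 41\right) \left(\left(-52\right) \left(-61\right)\right) = \left(252 - 41\right) 3172 = 211 \cdot 3172 = 669292$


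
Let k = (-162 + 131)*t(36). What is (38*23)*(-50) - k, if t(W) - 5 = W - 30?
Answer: -43359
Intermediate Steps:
t(W) = -25 + W (t(W) = 5 + (W - 30) = 5 + (-30 + W) = -25 + W)
k = -341 (k = (-162 + 131)*(-25 + 36) = -31*11 = -341)
(38*23)*(-50) - k = (38*23)*(-50) - 1*(-341) = 874*(-50) + 341 = -43700 + 341 = -43359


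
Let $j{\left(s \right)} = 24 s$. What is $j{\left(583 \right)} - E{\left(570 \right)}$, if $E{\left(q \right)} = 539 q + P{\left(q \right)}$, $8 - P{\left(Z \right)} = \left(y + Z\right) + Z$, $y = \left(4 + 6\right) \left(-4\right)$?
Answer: $-292146$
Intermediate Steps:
$y = -40$ ($y = 10 \left(-4\right) = -40$)
$P{\left(Z \right)} = 48 - 2 Z$ ($P{\left(Z \right)} = 8 - \left(\left(-40 + Z\right) + Z\right) = 8 - \left(-40 + 2 Z\right) = 48 - 2 Z$)
$E{\left(q \right)} = 48 + 537 q$ ($E{\left(q \right)} = 539 q - \left(-48 + 2 q\right) = 48 + 537 q$)
$j{\left(583 \right)} - E{\left(570 \right)} = 24 \cdot 583 - \left(48 + 537 \cdot 570\right) = 13992 - \left(48 + 306090\right) = 13992 - 306138 = -292146$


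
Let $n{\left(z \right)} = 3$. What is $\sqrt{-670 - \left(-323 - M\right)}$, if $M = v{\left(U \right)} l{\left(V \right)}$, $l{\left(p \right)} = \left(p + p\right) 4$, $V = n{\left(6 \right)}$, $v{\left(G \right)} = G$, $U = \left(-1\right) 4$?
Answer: $i \sqrt{443} \approx 21.048 i$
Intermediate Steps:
$U = -4$
$V = 3$
$l{\left(p \right)} = 8 p$ ($l{\left(p \right)} = 2 p 4 = 8 p$)
$M = -96$ ($M = - 4 \cdot 8 \cdot 3 = \left(-4\right) 24 = -96$)
$\sqrt{-670 - \left(-323 - M\right)} = \sqrt{-670 + \left(815 - \left(492 - -96\right)\right)} = \sqrt{-670 + \left(815 - \left(492 + 96\right)\right)} = \sqrt{-670 + \left(815 - 588\right)} = \sqrt{-670 + 227} = \sqrt{-443} = i \sqrt{443}$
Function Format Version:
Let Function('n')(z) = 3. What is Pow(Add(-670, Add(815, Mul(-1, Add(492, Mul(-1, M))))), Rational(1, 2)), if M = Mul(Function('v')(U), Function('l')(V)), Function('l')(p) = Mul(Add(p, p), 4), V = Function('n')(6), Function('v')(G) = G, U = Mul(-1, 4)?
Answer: Mul(I, Pow(443, Rational(1, 2))) ≈ Mul(21.048, I)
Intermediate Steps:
U = -4
V = 3
Function('l')(p) = Mul(8, p) (Function('l')(p) = Mul(Mul(2, p), 4) = Mul(8, p))
M = -96 (M = Mul(-4, Mul(8, 3)) = Mul(-4, 24) = -96)
Pow(Add(-670, Add(815, Mul(-1, Add(492, Mul(-1, M))))), Rational(1, 2)) = Pow(Add(-670, Add(815, Mul(-1, Add(492, Mul(-1, -96))))), Rational(1, 2)) = Pow(Add(-670, Add(815, Mul(-1, Add(492, 96)))), Rational(1, 2)) = Pow(Add(-670, Add(815, Mul(-1, 588))), Rational(1, 2)) = Pow(Add(-670, Add(815, -588)), Rational(1, 2)) = Pow(Add(-670, 227), Rational(1, 2)) = Pow(-443, Rational(1, 2)) = Mul(I, Pow(443, Rational(1, 2)))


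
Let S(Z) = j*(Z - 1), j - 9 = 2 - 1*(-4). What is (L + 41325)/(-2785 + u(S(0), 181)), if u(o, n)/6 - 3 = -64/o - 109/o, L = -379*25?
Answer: -22750/1927 ≈ -11.806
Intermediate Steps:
j = 15 (j = 9 + (2 - 1*(-4)) = 9 + (2 + 4) = 9 + 6 = 15)
L = -9475
S(Z) = -15 + 15*Z (S(Z) = 15*(Z - 1) = 15*(-1 + Z) = -15 + 15*Z)
u(o, n) = 18 - 1038/o (u(o, n) = 18 + 6*(-64/o - 109/o) = 18 + 6*(-173/o) = 18 - 1038/o)
(L + 41325)/(-2785 + u(S(0), 181)) = (-9475 + 41325)/(-2785 + (18 - 1038/(-15 + 15*0))) = 31850/(-2785 + (18 - 1038/(-15 + 0))) = 31850/(-2785 + (18 - 1038/(-15))) = 31850/(-2785 + (18 - 1038*(-1/15))) = 31850/(-2785 + (18 + 346/5)) = 31850/(-2785 + 436/5) = 31850/(-13489/5) = 31850*(-5/13489) = -22750/1927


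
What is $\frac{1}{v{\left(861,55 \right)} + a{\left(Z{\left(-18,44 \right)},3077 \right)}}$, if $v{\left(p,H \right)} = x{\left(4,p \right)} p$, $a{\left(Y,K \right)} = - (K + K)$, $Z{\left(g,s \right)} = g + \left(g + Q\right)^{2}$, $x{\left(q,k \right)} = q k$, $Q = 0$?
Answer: $\frac{1}{2959130} \approx 3.3794 \cdot 10^{-7}$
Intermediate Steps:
$x{\left(q,k \right)} = k q$
$Z{\left(g,s \right)} = g + g^{2}$ ($Z{\left(g,s \right)} = g + \left(g + 0\right)^{2} = g + g^{2}$)
$a{\left(Y,K \right)} = - 2 K$
$v{\left(p,H \right)} = 4 p^{2}$ ($v{\left(p,H \right)} = p 4 p = 4 p p = 4 p^{2}$)
$\frac{1}{v{\left(861,55 \right)} + a{\left(Z{\left(-18,44 \right)},3077 \right)}} = \frac{1}{4 \cdot 861^{2} - 6154} = \frac{1}{4 \cdot 741321 - 6154} = \frac{1}{2965284 - 6154} = \frac{1}{2959130}$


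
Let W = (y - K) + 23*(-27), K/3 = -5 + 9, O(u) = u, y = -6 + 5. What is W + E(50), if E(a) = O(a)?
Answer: -584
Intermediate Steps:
y = -1
K = 12 (K = 3*(-5 + 9) = 3*4 = 12)
E(a) = a
W = -634 (W = (-1 - 1*12) + 23*(-27) = (-1 - 12) - 621 = -13 - 621 = -634)
W + E(50) = -634 + 50 = -584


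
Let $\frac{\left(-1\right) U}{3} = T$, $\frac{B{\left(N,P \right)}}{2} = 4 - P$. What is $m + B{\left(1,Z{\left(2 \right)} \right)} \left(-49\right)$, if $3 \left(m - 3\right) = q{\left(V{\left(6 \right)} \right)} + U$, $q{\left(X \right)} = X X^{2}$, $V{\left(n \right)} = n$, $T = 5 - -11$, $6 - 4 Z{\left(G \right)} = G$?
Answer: $-235$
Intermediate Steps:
$Z{\left(G \right)} = \frac{3}{2} - \frac{G}{4}$
$T = 16$ ($T = 5 + 11 = 16$)
$B{\left(N,P \right)} = 8 - 2 P$ ($B{\left(N,P \right)} = 2 \left(4 - P\right) = 8 - 2 P$)
$U = -48$ ($U = \left(-3\right) 16 = -48$)
$q{\left(X \right)} = X^{3}$
$m = 59$ ($m = 3 + \frac{6^{3} - 48}{3} = 3 + \frac{216 - 48}{3} = 3 + \frac{1}{3} \cdot 168 = 3 + 56 = 59$)
$m + B{\left(1,Z{\left(2 \right)} \right)} \left(-49\right) = 59 + \left(8 - 2 \left(\frac{3}{2} - \frac{1}{2}\right)\right) \left(-49\right) = 59 + \left(8 - 2\right) \left(-49\right) = 59 + 6 \left(-49\right) = 59 - 294 = -235$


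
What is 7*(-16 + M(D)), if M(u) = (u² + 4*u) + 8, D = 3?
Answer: 91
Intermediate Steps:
M(u) = 8 + u² + 4*u
7*(-16 + M(D)) = 7*(-16 + (8 + 3² + 4*3)) = 7*(-16 + (8 + 9 + 12)) = 7*(-16 + 29) = 7*13 = 91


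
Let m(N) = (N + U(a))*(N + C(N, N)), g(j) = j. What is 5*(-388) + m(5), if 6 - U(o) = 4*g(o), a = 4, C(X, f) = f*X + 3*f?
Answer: -2165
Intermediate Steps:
C(X, f) = 3*f + X*f (C(X, f) = X*f + 3*f = 3*f + X*f)
U(o) = 6 - 4*o
m(N) = (-10 + N)*(N + N*(3 + N)) (m(N) = (N + (6 - 4*4))*(N + N*(3 + N)) = (N + (6 - 16))*(N + N*(3 + N)) = (N - 10)*(N + N*(3 + N)) = (-10 + N)*(N + N*(3 + N)))
5*(-388) + m(5) = 5*(-388) + 5*(-40 + 5² - 6*5) = -1940 + 5*(-40 + 25 - 30) = -1940 + 5*(-45) = -1940 - 225 = -2165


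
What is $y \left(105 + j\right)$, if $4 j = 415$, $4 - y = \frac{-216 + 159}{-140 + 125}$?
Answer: $\frac{167}{4} \approx 41.75$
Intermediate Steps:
$y = \frac{1}{5}$ ($y = 4 - \frac{-216 + 159}{-140 + 125} = 4 - - \frac{57}{-15} = 4 - \left(-57\right) \left(- \frac{1}{15}\right) = 4 - \frac{19}{5} = \frac{1}{5} \approx 0.2$)
$j = \frac{415}{4}$ ($j = \frac{1}{4} \cdot 415 = \frac{415}{4} \approx 103.75$)
$y \left(105 + j\right) = \frac{105 + \frac{415}{4}}{5} = \frac{1}{5} \cdot \frac{835}{4} = \frac{167}{4}$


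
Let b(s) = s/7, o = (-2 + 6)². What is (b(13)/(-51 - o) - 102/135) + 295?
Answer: 6209444/21105 ≈ 294.22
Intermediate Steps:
o = 16 (o = 4² = 16)
b(s) = s/7 (b(s) = s*(⅐) = s/7)
(b(13)/(-51 - o) - 102/135) + 295 = (((⅐)*13)/(-51 - 1*16) - 102/135) + 295 = (13/(7*(-51 - 16)) - 102*1/135) + 295 = ((13/7)/(-67) - 34/45) + 295 = ((13/7)*(-1/67) - 34/45) + 295 = (-13/469 - 34/45) + 295 = -16531/21105 + 295 = 6209444/21105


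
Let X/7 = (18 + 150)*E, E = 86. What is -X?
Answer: -101136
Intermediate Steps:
X = 101136 (X = 7*((18 + 150)*86) = 7*(168*86) = 7*14448 = 101136)
-X = -1*101136 = -101136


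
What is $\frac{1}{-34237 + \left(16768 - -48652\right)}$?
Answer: $\frac{1}{31183} \approx 3.2069 \cdot 10^{-5}$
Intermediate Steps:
$\frac{1}{-34237 + \left(16768 - -48652\right)} = \frac{1}{-34237 + \left(16768 + 48652\right)} = \frac{1}{-34237 + 65420} = \frac{1}{31183}$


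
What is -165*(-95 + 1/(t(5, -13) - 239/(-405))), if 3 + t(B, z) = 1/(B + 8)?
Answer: 193404750/12283 ≈ 15746.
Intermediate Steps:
t(B, z) = -3 + 1/(8 + B) (t(B, z) = -3 + 1/(B + 8) = -3 + 1/(8 + B))
-165*(-95 + 1/(t(5, -13) - 239/(-405))) = -165*(-95 + 1/((-23 - 3*5)/(8 + 5) - 239/(-405))) = -165*(-95 + 1/((-23 - 15)/13 - 239*(-1/405))) = -165*(-95 + 1/((1/13)*(-38) + 239/405)) = -165*(-95 + 1/(-38/13 + 239/405)) = -165*(-95 + 1/(-12283/5265)) = -165*(-95 - 5265/12283) = -165*(-1172150/12283) = 193404750/12283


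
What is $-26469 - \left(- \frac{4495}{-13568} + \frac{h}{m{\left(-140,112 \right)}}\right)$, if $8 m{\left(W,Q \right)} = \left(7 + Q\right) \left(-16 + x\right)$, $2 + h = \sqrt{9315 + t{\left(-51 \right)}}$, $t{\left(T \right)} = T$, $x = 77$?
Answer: $- \frac{2606967186645}{98490112} - \frac{32 \sqrt{579}}{7259} \approx -26469.0$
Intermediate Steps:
$h = -2 + 4 \sqrt{579}$ ($h = -2 + \sqrt{9315 - 51} = -2 + \sqrt{9264} = -2 + 4 \sqrt{579} \approx 94.25$)
$m{\left(W,Q \right)} = \frac{427}{8} + \frac{61 Q}{8}$ ($m{\left(W,Q \right)} = \frac{\left(7 + Q\right) \left(-16 + 77\right)}{8} = \frac{\left(7 + Q\right) 61}{8} = \frac{427 + 61 Q}{8} = \frac{427}{8} + \frac{61 Q}{8}$)
$-26469 - \left(- \frac{4495}{-13568} + \frac{h}{m{\left(-140,112 \right)}}\right) = -26469 - \left(- \frac{4495}{-13568} + \frac{-2 + 4 \sqrt{579}}{\frac{427}{8} + \frac{61}{8} \cdot 112}\right) = -26469 - \left(\left(-4495\right) \left(- \frac{1}{13568}\right) + \frac{-2 + 4 \sqrt{579}}{\frac{427}{8} + 854}\right) = -26469 - \left(\frac{4495}{13568} + \frac{-2 + 4 \sqrt{579}}{\frac{7259}{8}}\right) = -26469 - \left(\frac{4495}{13568} + \left(-2 + 4 \sqrt{579}\right) \frac{8}{7259}\right) = -26469 - \left(\frac{4495}{13568} - \left(\frac{16}{7259} - \frac{32 \sqrt{579}}{7259}\right)\right) = -26469 - \left(\frac{32412117}{98490112} + \frac{32 \sqrt{579}}{7259}\right) = - \frac{2606967186645}{98490112} - \frac{32 \sqrt{579}}{7259}$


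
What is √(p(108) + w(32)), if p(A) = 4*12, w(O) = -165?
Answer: 3*I*√13 ≈ 10.817*I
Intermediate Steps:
p(A) = 48
√(p(108) + w(32)) = √(48 - 165) = √(-117) = 3*I*√13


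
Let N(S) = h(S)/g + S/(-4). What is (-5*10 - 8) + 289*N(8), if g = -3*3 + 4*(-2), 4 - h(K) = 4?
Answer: -636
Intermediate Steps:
h(K) = 0 (h(K) = 4 - 1*4 = 4 - 4 = 0)
g = -17 (g = -9 - 8 = -17)
N(S) = -S/4 (N(S) = 0/(-17) + S/(-4) = 0*(-1/17) + S*(-1/4) = 0 - S/4 = -S/4)
(-5*10 - 8) + 289*N(8) = (-5*10 - 8) + 289*(-1/4*8) = (-50 - 8) + 289*(-2) = -58 - 578 = -636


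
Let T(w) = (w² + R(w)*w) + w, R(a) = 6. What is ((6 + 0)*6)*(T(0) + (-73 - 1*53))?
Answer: -4536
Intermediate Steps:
T(w) = w² + 7*w (T(w) = (w² + 6*w) + w = w² + 7*w)
((6 + 0)*6)*(T(0) + (-73 - 1*53)) = ((6 + 0)*6)*(0*(7 + 0) + (-73 - 1*53)) = (6*6)*(0*7 + (-73 - 53)) = 36*(0 - 126) = 36*(-126) = -4536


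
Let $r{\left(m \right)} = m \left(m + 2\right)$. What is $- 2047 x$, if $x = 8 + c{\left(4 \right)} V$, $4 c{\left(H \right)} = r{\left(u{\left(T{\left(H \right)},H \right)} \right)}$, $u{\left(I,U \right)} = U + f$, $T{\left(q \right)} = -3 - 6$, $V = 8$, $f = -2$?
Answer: $-49128$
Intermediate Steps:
$T{\left(q \right)} = -9$ ($T{\left(q \right)} = -3 - 6 = -9$)
$u{\left(I,U \right)} = -2 + U$ ($u{\left(I,U \right)} = U - 2 = -2 + U$)
$r{\left(m \right)} = m \left(2 + m\right)$
$c{\left(H \right)} = \frac{H \left(-2 + H\right)}{4}$ ($c{\left(H \right)} = \frac{\left(-2 + H\right) \left(2 + \left(-2 + H\right)\right)}{4} = \frac{\left(-2 + H\right) H}{4} = \frac{H \left(-2 + H\right)}{4}$)
$x = 24$ ($x = 8 + \frac{1}{4} \cdot 4 \left(-2 + 4\right) 8 = 8 + \frac{1}{4} \cdot 4 \cdot 2 \cdot 8 = 8 + 2 \cdot 8 = 8 + 16 = 24$)
$- 2047 x = \left(-2047\right) 24 = -49128$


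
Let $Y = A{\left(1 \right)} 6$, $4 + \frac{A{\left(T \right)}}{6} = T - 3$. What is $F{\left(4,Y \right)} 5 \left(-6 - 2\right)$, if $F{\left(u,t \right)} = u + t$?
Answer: $8480$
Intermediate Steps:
$A{\left(T \right)} = -42 + 6 T$ ($A{\left(T \right)} = -24 + 6 \left(T - 3\right) = -24 + 6 \left(-3 + T\right) = -24 + \left(-18 + 6 T\right) = -42 + 6 T$)
$Y = -216$ ($Y = \left(-42 + 6 \cdot 1\right) 6 = \left(-42 + 6\right) 6 = \left(-36\right) 6 = -216$)
$F{\left(u,t \right)} = t + u$
$F{\left(4,Y \right)} 5 \left(-6 - 2\right) = \left(-216 + 4\right) 5 \left(-6 - 2\right) = \left(-212\right) 5 \left(-6 - 2\right) = \left(-1060\right) \left(-8\right) = 8480$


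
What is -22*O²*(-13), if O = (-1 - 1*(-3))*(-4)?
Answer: 18304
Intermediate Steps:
O = -8 (O = (-1 + 3)*(-4) = 2*(-4) = -8)
-22*O²*(-13) = -22*(-8)²*(-13) = -22*64*(-13) = -1408*(-13) = 18304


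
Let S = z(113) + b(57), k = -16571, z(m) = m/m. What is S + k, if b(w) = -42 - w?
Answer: -16669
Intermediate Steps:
z(m) = 1
S = -98 (S = 1 + (-42 - 1*57) = 1 + (-42 - 57) = 1 - 99 = -98)
S + k = -98 - 16571 = -16669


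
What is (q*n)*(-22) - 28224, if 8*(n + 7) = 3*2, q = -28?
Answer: -32074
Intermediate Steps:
n = -25/4 (n = -7 + (3*2)/8 = -7 + (1/8)*6 = -7 + 3/4 = -25/4 ≈ -6.2500)
(q*n)*(-22) - 28224 = -28*(-25/4)*(-22) - 28224 = 175*(-22) - 28224 = -3850 - 28224 = -32074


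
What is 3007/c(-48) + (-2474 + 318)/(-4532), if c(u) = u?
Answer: -307369/4944 ≈ -62.170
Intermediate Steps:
3007/c(-48) + (-2474 + 318)/(-4532) = 3007/(-48) + (-2474 + 318)/(-4532) = 3007*(-1/48) - 2156*(-1/4532) = -3007/48 + 49/103 = -307369/4944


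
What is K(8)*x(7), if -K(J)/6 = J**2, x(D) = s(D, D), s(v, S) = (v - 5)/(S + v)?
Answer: -384/7 ≈ -54.857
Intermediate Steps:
s(v, S) = (-5 + v)/(S + v)
x(D) = (-5 + D)/(2*D) (x(D) = (-5 + D)/(D + D) = (-5 + D)/((2*D)) = (1/(2*D))*(-5 + D) = (-5 + D)/(2*D))
K(J) = -6*J**2
K(8)*x(7) = (-6*8**2)*((1/2)*(-5 + 7)/7) = (-6*64)*((1/2)*(1/7)*2) = -384*1/7 = -384/7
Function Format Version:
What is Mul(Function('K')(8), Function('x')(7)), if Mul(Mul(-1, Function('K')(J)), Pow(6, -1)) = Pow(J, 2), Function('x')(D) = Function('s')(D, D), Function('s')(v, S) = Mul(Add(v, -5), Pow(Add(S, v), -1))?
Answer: Rational(-384, 7) ≈ -54.857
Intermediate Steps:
Function('s')(v, S) = Mul(Pow(Add(S, v), -1), Add(-5, v)) (Function('s')(v, S) = Mul(Add(-5, v), Pow(Add(S, v), -1)) = Mul(Pow(Add(S, v), -1), Add(-5, v)))
Function('x')(D) = Mul(Rational(1, 2), Pow(D, -1), Add(-5, D)) (Function('x')(D) = Mul(Pow(Add(D, D), -1), Add(-5, D)) = Mul(Pow(Mul(2, D), -1), Add(-5, D)) = Mul(Mul(Rational(1, 2), Pow(D, -1)), Add(-5, D)) = Mul(Rational(1, 2), Pow(D, -1), Add(-5, D)))
Function('K')(J) = Mul(-6, Pow(J, 2))
Mul(Function('K')(8), Function('x')(7)) = Mul(Mul(-6, Pow(8, 2)), Mul(Rational(1, 2), Pow(7, -1), Add(-5, 7))) = Mul(Mul(-6, 64), Mul(Rational(1, 2), Rational(1, 7), 2)) = Mul(-384, Rational(1, 7)) = Rational(-384, 7)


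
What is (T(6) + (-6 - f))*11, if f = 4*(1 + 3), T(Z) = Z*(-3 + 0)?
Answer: -440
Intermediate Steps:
T(Z) = -3*Z (T(Z) = Z*(-3) = -3*Z)
f = 16 (f = 4*4 = 16)
(T(6) + (-6 - f))*11 = (-3*6 + (-6 - 1*16))*11 = (-18 + (-6 - 16))*11 = (-18 - 22)*11 = -40*11 = -440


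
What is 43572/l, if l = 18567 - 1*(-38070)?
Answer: 14524/18879 ≈ 0.76932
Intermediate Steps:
l = 56637 (l = 18567 + 38070 = 56637)
43572/l = 43572/56637 = 43572*(1/56637) = 14524/18879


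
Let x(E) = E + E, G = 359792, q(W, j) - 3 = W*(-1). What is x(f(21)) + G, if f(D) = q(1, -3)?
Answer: 359796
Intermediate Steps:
q(W, j) = 3 - W (q(W, j) = 3 + W*(-1) = 3 - W)
f(D) = 2 (f(D) = 3 - 1*1 = 3 - 1 = 2)
x(E) = 2*E
x(f(21)) + G = 2*2 + 359792 = 4 + 359792 = 359796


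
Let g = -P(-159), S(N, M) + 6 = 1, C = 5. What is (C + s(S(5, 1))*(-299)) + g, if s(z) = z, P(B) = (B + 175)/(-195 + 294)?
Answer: 148484/99 ≈ 1499.8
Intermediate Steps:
P(B) = 175/99 + B/99 (P(B) = (175 + B)/99 = (175 + B)*(1/99) = 175/99 + B/99)
S(N, M) = -5 (S(N, M) = -6 + 1 = -5)
g = -16/99 (g = -(175/99 + (1/99)*(-159)) = -(175/99 - 53/33) = -1*16/99 = -16/99 ≈ -0.16162)
(C + s(S(5, 1))*(-299)) + g = (5 - 5*(-299)) - 16/99 = (5 + 1495) - 16/99 = 1500 - 16/99 = 148484/99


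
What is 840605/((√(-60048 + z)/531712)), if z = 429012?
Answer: 223479882880*√10249/30747 ≈ 7.3583e+8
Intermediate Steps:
840605/((√(-60048 + z)/531712)) = 840605/((√(-60048 + 429012)/531712)) = 840605/((√368964*(1/531712))) = 840605/(((6*√10249)*(1/531712))) = 840605/((3*√10249/265856)) = 840605*(265856*√10249/30747) = 223479882880*√10249/30747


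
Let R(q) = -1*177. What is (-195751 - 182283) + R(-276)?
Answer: -378211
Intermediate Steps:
R(q) = -177
(-195751 - 182283) + R(-276) = (-195751 - 182283) - 177 = -378034 - 177 = -378211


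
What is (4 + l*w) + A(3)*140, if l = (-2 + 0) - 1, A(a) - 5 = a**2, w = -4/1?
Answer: 1976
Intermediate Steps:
w = -4 (w = -4*1 = -4)
A(a) = 5 + a**2
l = -3 (l = -2 - 1 = -3)
(4 + l*w) + A(3)*140 = (4 - 3*(-4)) + (5 + 3**2)*140 = (4 + 12) + (5 + 9)*140 = 16 + 14*140 = 16 + 1960 = 1976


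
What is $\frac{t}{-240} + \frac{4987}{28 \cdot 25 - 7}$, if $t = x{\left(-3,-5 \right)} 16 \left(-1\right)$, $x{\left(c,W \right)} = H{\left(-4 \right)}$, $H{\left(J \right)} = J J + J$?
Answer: $\frac{27707}{3465} \approx 7.9962$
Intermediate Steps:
$H{\left(J \right)} = J + J^{2}$ ($H{\left(J \right)} = J^{2} + J = J + J^{2}$)
$x{\left(c,W \right)} = 12$ ($x{\left(c,W \right)} = - 4 \left(1 - 4\right) = \left(-4\right) \left(-3\right) = 12$)
$t = -192$ ($t = 12 \cdot 16 \left(-1\right) = 192 \left(-1\right) = -192$)
$\frac{t}{-240} + \frac{4987}{28 \cdot 25 - 7} = - \frac{192}{-240} + \frac{4987}{28 \cdot 25 - 7} = \left(-192\right) \left(- \frac{1}{240}\right) + \frac{4987}{700 - 7} = \frac{4}{5} + \frac{4987}{693} = \frac{27707}{3465}$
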